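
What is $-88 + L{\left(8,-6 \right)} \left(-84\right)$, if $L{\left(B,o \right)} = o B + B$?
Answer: $3272$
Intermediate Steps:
$L{\left(B,o \right)} = B + B o$ ($L{\left(B,o \right)} = B o + B = B + B o$)
$-88 + L{\left(8,-6 \right)} \left(-84\right) = -88 + 8 \left(1 - 6\right) \left(-84\right) = -88 + 8 \left(-5\right) \left(-84\right) = -88 - -3360 = -88 + 3360 = 3272$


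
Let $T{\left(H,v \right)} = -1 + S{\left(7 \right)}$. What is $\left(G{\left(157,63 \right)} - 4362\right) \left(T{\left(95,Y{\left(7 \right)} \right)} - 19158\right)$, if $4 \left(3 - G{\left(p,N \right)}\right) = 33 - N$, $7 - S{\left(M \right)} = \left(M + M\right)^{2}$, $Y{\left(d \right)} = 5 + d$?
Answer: $84192822$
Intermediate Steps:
$S{\left(M \right)} = 7 - 4 M^{2}$ ($S{\left(M \right)} = 7 - \left(M + M\right)^{2} = 7 - \left(2 M\right)^{2} = 7 - 4 M^{2}$)
$T{\left(H,v \right)} = -190$ ($T{\left(H,v \right)} = -1 + \left(7 - 4 \cdot 7^{2}\right) = -1 + \left(7 - 196\right) = -1 - 189 = -190$)
$G{\left(p,N \right)} = - \frac{21}{4} + \frac{N}{4}$ ($G{\left(p,N \right)} = 3 - \frac{33 - N}{4} = 3 + \left(- \frac{33}{4} + \frac{N}{4}\right) = - \frac{21}{4} + \frac{N}{4}$)
$\left(G{\left(157,63 \right)} - 4362\right) \left(T{\left(95,Y{\left(7 \right)} \right)} - 19158\right) = \left(\left(- \frac{21}{4} + \frac{1}{4} \cdot 63\right) - 4362\right) \left(-190 - 19158\right) = \left(\left(- \frac{21}{4} + \frac{63}{4}\right) - 4362\right) \left(-19348\right) = \left(\frac{21}{2} - 4362\right) \left(-19348\right) = \left(- \frac{8703}{2}\right) \left(-19348\right) = 84192822$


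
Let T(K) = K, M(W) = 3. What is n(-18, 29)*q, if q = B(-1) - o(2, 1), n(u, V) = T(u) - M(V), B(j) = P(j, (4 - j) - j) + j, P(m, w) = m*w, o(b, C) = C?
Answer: 168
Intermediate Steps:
B(j) = j + j*(4 - 2*j) (B(j) = j*((4 - j) - j) + j = j*(4 - 2*j) + j = j + j*(4 - 2*j))
n(u, V) = -3 + u (n(u, V) = u - 1*3 = u - 3 = -3 + u)
q = -8 (q = -(5 - 2*(-1)) - 1*1 = -(5 + 2) - 1 = -1*7 - 1 = -7 - 1 = -8)
n(-18, 29)*q = (-3 - 18)*(-8) = -21*(-8) = 168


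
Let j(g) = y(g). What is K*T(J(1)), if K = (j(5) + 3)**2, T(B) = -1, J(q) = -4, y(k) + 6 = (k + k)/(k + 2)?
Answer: -121/49 ≈ -2.4694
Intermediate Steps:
y(k) = -6 + 2*k/(2 + k) (y(k) = -6 + (k + k)/(k + 2) = -6 + (2*k)/(2 + k) = -6 + 2*k/(2 + k))
j(g) = 4*(-3 - g)/(2 + g)
K = 121/49 (K = (4*(-3 - 1*5)/(2 + 5) + 3)**2 = (4*(-3 - 5)/7 + 3)**2 = (4*(1/7)*(-8) + 3)**2 = (-32/7 + 3)**2 = (-11/7)**2 = 121/49 ≈ 2.4694)
K*T(J(1)) = (121/49)*(-1) = -121/49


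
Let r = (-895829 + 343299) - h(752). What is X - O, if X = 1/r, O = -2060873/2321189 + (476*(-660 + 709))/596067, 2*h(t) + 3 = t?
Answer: 432841830357873323/509993273478672789 ≈ 0.84872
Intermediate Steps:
h(t) = -3/2 + t/2
O = -1174278974255/1383584163663 (O = -2060873*1/2321189 + (476*49)*(1/596067) = -2060873/2321189 + 23324*(1/596067) = -2060873/2321189 + 23324/596067 = -1174278974255/1383584163663 ≈ -0.84872)
r = -1105809/2 (r = (-895829 + 343299) - (-3/2 + (1/2)*752) = -552530 - (-3/2 + 376) = -552530 - 1*749/2 = -552530 - 749/2 = -1105809/2 ≈ -5.5290e+5)
X = -2/1105809 (X = 1/(-1105809/2) = -2/1105809 ≈ -1.8086e-6)
X - O = -2/1105809 - 1*(-1174278974255/1383584163663) = -2/1105809 + 1174278974255/1383584163663 = 432841830357873323/509993273478672789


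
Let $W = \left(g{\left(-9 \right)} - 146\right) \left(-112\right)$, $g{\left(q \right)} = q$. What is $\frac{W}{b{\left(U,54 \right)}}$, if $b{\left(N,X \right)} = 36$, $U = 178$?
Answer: $\frac{4340}{9} \approx 482.22$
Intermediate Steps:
$W = 17360$ ($W = \left(-9 - 146\right) \left(-112\right) = \left(-155\right) \left(-112\right) = 17360$)
$\frac{W}{b{\left(U,54 \right)}} = \frac{17360}{36} = 17360 \cdot \frac{1}{36} = \frac{4340}{9}$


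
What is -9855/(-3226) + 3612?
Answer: 11662167/3226 ≈ 3615.1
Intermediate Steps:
-9855/(-3226) + 3612 = -9855*(-1/3226) + 3612 = 9855/3226 + 3612 = 11662167/3226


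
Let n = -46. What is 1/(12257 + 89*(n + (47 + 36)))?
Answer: 1/15550 ≈ 6.4309e-5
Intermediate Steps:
1/(12257 + 89*(n + (47 + 36))) = 1/(12257 + 89*(-46 + (47 + 36))) = 1/(12257 + 89*(-46 + 83)) = 1/(12257 + 89*37) = 1/(12257 + 3293) = 1/15550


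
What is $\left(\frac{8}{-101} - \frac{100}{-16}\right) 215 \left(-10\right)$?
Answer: $- \frac{2679975}{202} \approx -13267.0$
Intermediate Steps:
$\left(\frac{8}{-101} - \frac{100}{-16}\right) 215 \left(-10\right) = \left(8 \left(- \frac{1}{101}\right) - - \frac{25}{4}\right) 215 \left(-10\right) = \left(- \frac{8}{101} + \frac{25}{4}\right) 215 \left(-10\right) = \frac{2493}{404} \cdot 215 \left(-10\right) = \frac{535995}{404} \left(-10\right) = - \frac{2679975}{202}$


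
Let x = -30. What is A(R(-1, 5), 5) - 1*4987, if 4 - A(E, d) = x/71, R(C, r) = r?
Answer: -353763/71 ≈ -4982.6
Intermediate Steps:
A(E, d) = 314/71 (A(E, d) = 4 - (-30)/71 = 4 - 1*(-30/71) = 4 + 30/71 = 314/71)
A(R(-1, 5), 5) - 1*4987 = 314/71 - 1*4987 = 314/71 - 4987 = -353763/71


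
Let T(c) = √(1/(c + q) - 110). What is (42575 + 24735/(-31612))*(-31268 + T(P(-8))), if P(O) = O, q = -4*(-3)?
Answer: -10520557641805/7903 + 1345856165*I*√439/63224 ≈ -1.3312e+9 + 4.4601e+5*I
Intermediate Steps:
q = 12
T(c) = √(-110 + 1/(12 + c)) (T(c) = √(1/(c + 12) - 110) = √(1/(12 + c) - 110) = √(-110 + 1/(12 + c)))
(42575 + 24735/(-31612))*(-31268 + T(P(-8))) = (42575 + 24735/(-31612))*(-31268 + √((-1319 - 110*(-8))/(12 - 8))) = (42575 + 24735*(-1/31612))*(-31268 + √((-1319 + 880)/4)) = (42575 - 24735/31612)*(-31268 + √((¼)*(-439))) = 1345856165*(-31268 + √(-439/4))/31612 = 1345856165*(-31268 + I*√439/2)/31612 = -10520557641805/7903 + 1345856165*I*√439/63224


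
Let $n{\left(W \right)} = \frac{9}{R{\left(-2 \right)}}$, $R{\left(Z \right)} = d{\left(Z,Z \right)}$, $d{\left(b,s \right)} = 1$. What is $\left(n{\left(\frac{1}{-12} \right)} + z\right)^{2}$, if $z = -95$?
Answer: $7396$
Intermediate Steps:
$R{\left(Z \right)} = 1$
$n{\left(W \right)} = 9$ ($n{\left(W \right)} = \frac{9}{1} = 9 \cdot 1 = 9$)
$\left(n{\left(\frac{1}{-12} \right)} + z\right)^{2} = \left(9 - 95\right)^{2} = \left(-86\right)^{2} = 7396$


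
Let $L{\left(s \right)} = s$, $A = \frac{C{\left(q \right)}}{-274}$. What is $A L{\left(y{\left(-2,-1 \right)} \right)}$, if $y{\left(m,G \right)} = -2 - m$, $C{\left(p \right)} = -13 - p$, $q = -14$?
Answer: $0$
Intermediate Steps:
$A = - \frac{1}{274}$ ($A = \frac{-13 - -14}{-274} = \left(-13 + 14\right) \left(- \frac{1}{274}\right) = 1 \left(- \frac{1}{274}\right) = - \frac{1}{274} \approx -0.0036496$)
$A L{\left(y{\left(-2,-1 \right)} \right)} = - \frac{-2 - -2}{274} = - \frac{-2 + 2}{274} = \left(- \frac{1}{274}\right) 0 = 0$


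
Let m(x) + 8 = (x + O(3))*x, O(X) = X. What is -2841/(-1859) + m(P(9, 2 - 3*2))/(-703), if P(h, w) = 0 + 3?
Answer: 1978633/1306877 ≈ 1.5140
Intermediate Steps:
P(h, w) = 3
m(x) = -8 + x*(3 + x) (m(x) = -8 + (x + 3)*x = -8 + (3 + x)*x = -8 + x*(3 + x))
-2841/(-1859) + m(P(9, 2 - 3*2))/(-703) = -2841/(-1859) + (-8 + 3² + 3*3)/(-703) = -2841*(-1/1859) + (-8 + 9 + 9)*(-1/703) = 2841/1859 + 10*(-1/703) = 2841/1859 - 10/703 = 1978633/1306877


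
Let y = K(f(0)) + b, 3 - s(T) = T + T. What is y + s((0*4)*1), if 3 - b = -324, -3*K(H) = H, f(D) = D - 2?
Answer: 992/3 ≈ 330.67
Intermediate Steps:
f(D) = -2 + D
K(H) = -H/3
s(T) = 3 - 2*T (s(T) = 3 - (T + T) = 3 - 2*T)
b = 327 (b = 3 - 1*(-324) = 3 + 324 = 327)
y = 983/3 (y = -(-2 + 0)/3 + 327 = -⅓*(-2) + 327 = ⅔ + 327 = 983/3 ≈ 327.67)
y + s((0*4)*1) = 983/3 + (3 - 2*0*4) = 983/3 + (3 - 0) = 983/3 + (3 - 2*0) = 983/3 + (3 + 0) = 983/3 + 3 = 992/3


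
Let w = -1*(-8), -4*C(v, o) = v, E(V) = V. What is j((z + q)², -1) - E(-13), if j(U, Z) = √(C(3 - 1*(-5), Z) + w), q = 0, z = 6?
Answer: 13 + √6 ≈ 15.449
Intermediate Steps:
C(v, o) = -v/4
w = 8
j(U, Z) = √6 (j(U, Z) = √(-(3 - 1*(-5))/4 + 8) = √(-(3 + 5)/4 + 8) = √(-¼*8 + 8) = √(-2 + 8) = √6)
j((z + q)², -1) - E(-13) = √6 - 1*(-13) = √6 + 13 = 13 + √6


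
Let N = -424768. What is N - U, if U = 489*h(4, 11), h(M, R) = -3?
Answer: -423301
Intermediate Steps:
U = -1467 (U = 489*(-3) = -1467)
N - U = -424768 - 1*(-1467) = -424768 + 1467 = -423301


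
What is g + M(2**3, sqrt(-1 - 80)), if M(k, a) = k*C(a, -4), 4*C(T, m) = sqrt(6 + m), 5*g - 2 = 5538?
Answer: 1108 + 2*sqrt(2) ≈ 1110.8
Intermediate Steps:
g = 1108 (g = 2/5 + (1/5)*5538 = 2/5 + 5538/5 = 1108)
C(T, m) = sqrt(6 + m)/4
M(k, a) = k*sqrt(2)/4 (M(k, a) = k*(sqrt(6 - 4)/4) = k*(sqrt(2)/4) = k*sqrt(2)/4)
g + M(2**3, sqrt(-1 - 80)) = 1108 + (1/4)*2**3*sqrt(2) = 1108 + (1/4)*8*sqrt(2) = 1108 + 2*sqrt(2)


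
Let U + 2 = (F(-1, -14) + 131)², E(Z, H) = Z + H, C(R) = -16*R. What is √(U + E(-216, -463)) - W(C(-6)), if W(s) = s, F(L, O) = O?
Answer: -96 + 4*√813 ≈ 18.053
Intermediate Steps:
E(Z, H) = H + Z
U = 13687 (U = -2 + (-14 + 131)² = -2 + 117² = -2 + 13689 = 13687)
√(U + E(-216, -463)) - W(C(-6)) = √(13687 + (-463 - 216)) - (-16)*(-6) = √(13687 - 679) - 1*96 = √13008 - 96 = 4*√813 - 96 = -96 + 4*√813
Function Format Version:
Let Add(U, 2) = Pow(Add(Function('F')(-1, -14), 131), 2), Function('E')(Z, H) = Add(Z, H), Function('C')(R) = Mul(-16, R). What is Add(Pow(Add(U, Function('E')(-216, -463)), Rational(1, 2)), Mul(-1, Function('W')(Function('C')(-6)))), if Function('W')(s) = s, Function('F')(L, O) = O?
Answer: Add(-96, Mul(4, Pow(813, Rational(1, 2)))) ≈ 18.053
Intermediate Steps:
Function('E')(Z, H) = Add(H, Z)
U = 13687 (U = Add(-2, Pow(Add(-14, 131), 2)) = Add(-2, Pow(117, 2)) = Add(-2, 13689) = 13687)
Add(Pow(Add(U, Function('E')(-216, -463)), Rational(1, 2)), Mul(-1, Function('W')(Function('C')(-6)))) = Add(Pow(Add(13687, Add(-463, -216)), Rational(1, 2)), Mul(-1, Mul(-16, -6))) = Add(Pow(Add(13687, -679), Rational(1, 2)), Mul(-1, 96)) = Add(Pow(13008, Rational(1, 2)), -96) = Add(Mul(4, Pow(813, Rational(1, 2))), -96) = Add(-96, Mul(4, Pow(813, Rational(1, 2))))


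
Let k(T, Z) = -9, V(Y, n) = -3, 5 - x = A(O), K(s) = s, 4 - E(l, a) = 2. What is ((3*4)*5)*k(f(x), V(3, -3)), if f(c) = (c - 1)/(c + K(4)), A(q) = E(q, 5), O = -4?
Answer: -540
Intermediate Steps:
E(l, a) = 2 (E(l, a) = 4 - 1*2 = 4 - 2 = 2)
A(q) = 2
x = 3 (x = 5 - 1*2 = 5 - 2 = 3)
f(c) = (-1 + c)/(4 + c) (f(c) = (c - 1)/(c + 4) = (-1 + c)/(4 + c))
((3*4)*5)*k(f(x), V(3, -3)) = ((3*4)*5)*(-9) = (12*5)*(-9) = 60*(-9) = -540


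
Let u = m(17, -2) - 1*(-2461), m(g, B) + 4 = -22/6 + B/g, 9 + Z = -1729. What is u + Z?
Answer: 36476/51 ≈ 715.22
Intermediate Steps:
Z = -1738 (Z = -9 - 1729 = -1738)
m(g, B) = -23/3 + B/g (m(g, B) = -4 + (-22/6 + B/g) = -4 + (-22*⅙ + B/g) = -4 + (-11/3 + B/g) = -23/3 + B/g)
u = 125114/51 (u = (-23/3 - 2/17) - 1*(-2461) = (-23/3 - 2*1/17) + 2461 = (-23/3 - 2/17) + 2461 = -397/51 + 2461 = 125114/51 ≈ 2453.2)
u + Z = 125114/51 - 1738 = 36476/51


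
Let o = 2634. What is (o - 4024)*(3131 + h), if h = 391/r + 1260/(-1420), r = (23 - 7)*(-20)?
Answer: -9881287461/2272 ≈ -4.3492e+6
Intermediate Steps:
r = -320 (r = 16*(-20) = -320)
h = -47921/22720 (h = 391/(-320) + 1260/(-1420) = 391*(-1/320) + 1260*(-1/1420) = -391/320 - 63/71 = -47921/22720 ≈ -2.1092)
(o - 4024)*(3131 + h) = (2634 - 4024)*(3131 - 47921/22720) = -1390*71088399/22720 = -9881287461/2272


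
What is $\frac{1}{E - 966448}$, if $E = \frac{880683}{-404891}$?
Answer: $- \frac{404891}{391306977851} \approx -1.0347 \cdot 10^{-6}$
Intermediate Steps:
$E = - \frac{880683}{404891}$ ($E = 880683 \left(- \frac{1}{404891}\right) = - \frac{880683}{404891} \approx -2.1751$)
$\frac{1}{E - 966448} = \frac{1}{- \frac{880683}{404891} - 966448} = \frac{1}{- \frac{391306977851}{404891}} = - \frac{404891}{391306977851}$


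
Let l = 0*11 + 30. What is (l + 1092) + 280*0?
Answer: 1122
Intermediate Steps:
l = 30 (l = 0 + 30 = 30)
(l + 1092) + 280*0 = (30 + 1092) + 280*0 = 1122 + 0 = 1122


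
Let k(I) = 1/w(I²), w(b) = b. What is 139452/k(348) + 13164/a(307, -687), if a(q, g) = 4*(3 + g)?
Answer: 3850508460727/228 ≈ 1.6888e+10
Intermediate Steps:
a(q, g) = 12 + 4*g
k(I) = I⁻² (k(I) = 1/(I²) = I⁻²)
139452/k(348) + 13164/a(307, -687) = 139452/(348⁻²) + 13164/(12 + 4*(-687)) = 139452/(1/121104) + 13164/(12 - 2748) = 139452*121104 + 13164/(-2736) = 16888195008 + 13164*(-1/2736) = 16888195008 - 1097/228 = 3850508460727/228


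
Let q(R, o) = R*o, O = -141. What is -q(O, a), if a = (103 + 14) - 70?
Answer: 6627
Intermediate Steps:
a = 47 (a = 117 - 70 = 47)
-q(O, a) = -(-141)*47 = -1*(-6627) = 6627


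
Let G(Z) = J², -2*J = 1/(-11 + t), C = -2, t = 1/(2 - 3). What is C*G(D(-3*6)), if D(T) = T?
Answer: -1/288 ≈ -0.0034722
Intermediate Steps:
t = -1 (t = 1/(-1) = -1)
J = 1/24 (J = -1/(2*(-11 - 1)) = -½/(-12) = -½*(-1/12) = 1/24 ≈ 0.041667)
G(Z) = 1/576 (G(Z) = (1/24)² = 1/576)
C*G(D(-3*6)) = -2*1/576 = -1/288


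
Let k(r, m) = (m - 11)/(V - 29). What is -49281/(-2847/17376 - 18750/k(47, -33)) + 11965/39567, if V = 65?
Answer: -112537647248459/38672372760087 ≈ -2.9100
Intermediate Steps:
k(r, m) = -11/36 + m/36 (k(r, m) = (m - 11)/(65 - 29) = (-11 + m)/36 = (-11 + m)*(1/36) = -11/36 + m/36)
-49281/(-2847/17376 - 18750/k(47, -33)) + 11965/39567 = -49281/(-2847/17376 - 18750/(-11/36 + (1/36)*(-33))) + 11965/39567 = -49281/(-2847*1/17376 - 18750/(-11/36 - 11/12)) + 11965*(1/39567) = -49281/(-949/5792 - 18750/(-11/9)) + 11965/39567 = -49281/(-949/5792 - 18750*(-9/11)) + 11965/39567 = -49281/(-949/5792 + 168750/11) + 11965/39567 = -49281/977389561/63712 + 11965/39567 = -49281*63712/977389561 + 11965/39567 = -3139791072/977389561 + 11965/39567 = -112537647248459/38672372760087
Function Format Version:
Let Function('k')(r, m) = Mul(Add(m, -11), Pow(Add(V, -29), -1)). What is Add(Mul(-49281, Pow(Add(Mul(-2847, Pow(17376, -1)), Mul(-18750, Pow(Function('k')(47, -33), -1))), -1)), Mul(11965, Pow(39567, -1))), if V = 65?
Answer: Rational(-112537647248459, 38672372760087) ≈ -2.9100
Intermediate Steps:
Function('k')(r, m) = Add(Rational(-11, 36), Mul(Rational(1, 36), m)) (Function('k')(r, m) = Mul(Add(m, -11), Pow(Add(65, -29), -1)) = Mul(Add(-11, m), Pow(36, -1)) = Mul(Add(-11, m), Rational(1, 36)) = Add(Rational(-11, 36), Mul(Rational(1, 36), m)))
Add(Mul(-49281, Pow(Add(Mul(-2847, Pow(17376, -1)), Mul(-18750, Pow(Function('k')(47, -33), -1))), -1)), Mul(11965, Pow(39567, -1))) = Add(Mul(-49281, Pow(Add(Mul(-2847, Pow(17376, -1)), Mul(-18750, Pow(Add(Rational(-11, 36), Mul(Rational(1, 36), -33)), -1))), -1)), Mul(11965, Pow(39567, -1))) = Add(Mul(-49281, Pow(Add(Mul(-2847, Rational(1, 17376)), Mul(-18750, Pow(Add(Rational(-11, 36), Rational(-11, 12)), -1))), -1)), Mul(11965, Rational(1, 39567))) = Add(Mul(-49281, Pow(Add(Rational(-949, 5792), Mul(-18750, Pow(Rational(-11, 9), -1))), -1)), Rational(11965, 39567)) = Add(Mul(-49281, Pow(Add(Rational(-949, 5792), Mul(-18750, Rational(-9, 11))), -1)), Rational(11965, 39567)) = Add(Mul(-49281, Pow(Add(Rational(-949, 5792), Rational(168750, 11)), -1)), Rational(11965, 39567)) = Add(Mul(-49281, Pow(Rational(977389561, 63712), -1)), Rational(11965, 39567)) = Add(Mul(-49281, Rational(63712, 977389561)), Rational(11965, 39567)) = Add(Rational(-3139791072, 977389561), Rational(11965, 39567)) = Rational(-112537647248459, 38672372760087)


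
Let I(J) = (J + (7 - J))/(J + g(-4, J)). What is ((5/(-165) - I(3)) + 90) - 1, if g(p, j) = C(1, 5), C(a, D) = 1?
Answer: 11513/132 ≈ 87.220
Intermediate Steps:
g(p, j) = 1
I(J) = 7/(1 + J) (I(J) = (J + (7 - J))/(J + 1) = 7/(1 + J))
((5/(-165) - I(3)) + 90) - 1 = ((5/(-165) - 7/(1 + 3)) + 90) - 1 = ((5*(-1/165) - 7/4) + 90) - 1 = ((-1/33 - 7/4) + 90) - 1 = (-235/132 + 90) - 1 = 11645/132 - 1 = 11513/132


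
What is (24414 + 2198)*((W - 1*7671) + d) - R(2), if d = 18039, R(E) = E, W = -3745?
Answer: 176251274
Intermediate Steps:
(24414 + 2198)*((W - 1*7671) + d) - R(2) = (24414 + 2198)*((-3745 - 1*7671) + 18039) - 1*2 = 26612*((-3745 - 7671) + 18039) - 2 = 26612*(-11416 + 18039) - 2 = 26612*6623 - 2 = 176251276 - 2 = 176251274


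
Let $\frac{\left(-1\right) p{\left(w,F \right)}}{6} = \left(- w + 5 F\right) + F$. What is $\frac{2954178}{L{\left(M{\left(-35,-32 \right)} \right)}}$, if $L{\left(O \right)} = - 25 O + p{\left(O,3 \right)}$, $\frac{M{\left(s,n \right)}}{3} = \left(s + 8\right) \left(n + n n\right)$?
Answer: $\frac{54707}{28270} \approx 1.9352$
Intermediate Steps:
$p{\left(w,F \right)} = - 36 F + 6 w$ ($p{\left(w,F \right)} = - 6 \left(\left(- w + 5 F\right) + F\right) = - 6 \left(- w + 6 F\right) = - 36 F + 6 w$)
$M{\left(s,n \right)} = 3 \left(8 + s\right) \left(n + n^{2}\right)$ ($M{\left(s,n \right)} = 3 \left(s + 8\right) \left(n + n n\right) = 3 \left(8 + s\right) \left(n + n^{2}\right)$)
$L{\left(O \right)} = -108 - 19 O$ ($L{\left(O \right)} = - 25 O + \left(\left(-36\right) 3 + 6 O\right) = - 25 O + \left(-108 + 6 O\right) = -108 - 19 O$)
$\frac{2954178}{L{\left(M{\left(-35,-32 \right)} \right)}} = \frac{2954178}{-108 - 19 \cdot 3 \left(-32\right) \left(8 - 35 + 8 \left(-32\right) - -1120\right)} = \frac{2954178}{-108 - 19 \cdot 3 \left(-32\right) \left(8 - 35 - 256 + 1120\right)} = \frac{2954178}{-108 - 19 \cdot 3 \left(-32\right) 837} = \frac{2954178}{-108 - -1526688} = \frac{2954178}{-108 + 1526688} = \frac{2954178}{1526580} = 2954178 \cdot \frac{1}{1526580} = \frac{54707}{28270}$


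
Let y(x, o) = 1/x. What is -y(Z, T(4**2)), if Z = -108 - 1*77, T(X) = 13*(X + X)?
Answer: 1/185 ≈ 0.0054054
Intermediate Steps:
T(X) = 26*X (T(X) = 13*(2*X) = 26*X)
Z = -185 (Z = -108 - 77 = -185)
-y(Z, T(4**2)) = -1/(-185) = -1*(-1/185) = 1/185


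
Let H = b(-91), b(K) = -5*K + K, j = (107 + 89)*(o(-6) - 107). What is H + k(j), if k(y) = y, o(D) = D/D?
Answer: -20412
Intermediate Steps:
o(D) = 1
j = -20776 (j = (107 + 89)*(1 - 107) = 196*(-106) = -20776)
b(K) = -4*K
H = 364 (H = -4*(-91) = 364)
H + k(j) = 364 - 20776 = -20412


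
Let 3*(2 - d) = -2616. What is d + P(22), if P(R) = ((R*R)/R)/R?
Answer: 875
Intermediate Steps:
d = 874 (d = 2 - ⅓*(-2616) = 2 + 872 = 874)
P(R) = 1 (P(R) = (R²/R)/R = R/R = 1)
d + P(22) = 874 + 1 = 875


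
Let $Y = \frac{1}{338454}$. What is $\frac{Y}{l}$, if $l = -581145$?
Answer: $- \frac{1}{196690849830} \approx -5.0841 \cdot 10^{-12}$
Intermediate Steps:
$Y = \frac{1}{338454} \approx 2.9546 \cdot 10^{-6}$
$\frac{Y}{l} = \frac{1}{338454 \left(-581145\right)} = \frac{1}{338454} \left(- \frac{1}{581145}\right) = - \frac{1}{196690849830}$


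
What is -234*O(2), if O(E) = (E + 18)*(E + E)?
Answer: -18720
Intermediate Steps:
O(E) = 2*E*(18 + E) (O(E) = (18 + E)*(2*E) = 2*E*(18 + E))
-234*O(2) = -468*2*(18 + 2) = -468*2*20 = -234*80 = -18720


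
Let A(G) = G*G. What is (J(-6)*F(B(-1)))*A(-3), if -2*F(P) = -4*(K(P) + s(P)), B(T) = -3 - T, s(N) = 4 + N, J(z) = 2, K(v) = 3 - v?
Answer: 252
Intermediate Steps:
A(G) = G²
F(P) = 14 (F(P) = -(-2)*((3 - P) + (4 + P)) = -(-2)*7 = -½*(-28) = 14)
(J(-6)*F(B(-1)))*A(-3) = (2*14)*(-3)² = 28*9 = 252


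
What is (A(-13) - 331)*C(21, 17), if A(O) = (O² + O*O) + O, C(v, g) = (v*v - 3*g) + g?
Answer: -2442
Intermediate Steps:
C(v, g) = v² - 2*g (C(v, g) = (v² - 3*g) + g = v² - 2*g)
A(O) = O + 2*O² (A(O) = (O² + O²) + O = 2*O² + O = O + 2*O²)
(A(-13) - 331)*C(21, 17) = (-13*(1 + 2*(-13)) - 331)*(21² - 2*17) = (-13*(1 - 26) - 331)*(441 - 34) = (-13*(-25) - 331)*407 = (325 - 331)*407 = -6*407 = -2442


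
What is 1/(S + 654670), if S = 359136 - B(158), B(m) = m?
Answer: 1/1013648 ≈ 9.8654e-7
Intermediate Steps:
S = 358978 (S = 359136 - 1*158 = 359136 - 158 = 358978)
1/(S + 654670) = 1/(358978 + 654670) = 1/1013648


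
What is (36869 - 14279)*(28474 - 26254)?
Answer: 50149800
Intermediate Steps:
(36869 - 14279)*(28474 - 26254) = 22590*2220 = 50149800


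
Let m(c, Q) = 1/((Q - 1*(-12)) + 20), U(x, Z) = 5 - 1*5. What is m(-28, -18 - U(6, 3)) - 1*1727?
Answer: -24177/14 ≈ -1726.9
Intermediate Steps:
U(x, Z) = 0 (U(x, Z) = 5 - 5 = 0)
m(c, Q) = 1/(32 + Q) (m(c, Q) = 1/((Q + 12) + 20) = 1/((12 + Q) + 20) = 1/(32 + Q))
m(-28, -18 - U(6, 3)) - 1*1727 = 1/(32 + (-18 - 1*0)) - 1*1727 = 1/(32 + (-18 + 0)) - 1727 = 1/(32 - 18) - 1727 = 1/14 - 1727 = -24177/14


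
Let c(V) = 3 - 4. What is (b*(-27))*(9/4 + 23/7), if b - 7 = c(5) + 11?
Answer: -71145/28 ≈ -2540.9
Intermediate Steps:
c(V) = -1
b = 17 (b = 7 + (-1 + 11) = 7 + 10 = 17)
(b*(-27))*(9/4 + 23/7) = (17*(-27))*(9/4 + 23/7) = -459*(9*(1/4) + 23*(1/7)) = -459*(9/4 + 23/7) = -459*155/28 = -71145/28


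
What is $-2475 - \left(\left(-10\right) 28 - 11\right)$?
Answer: $-2184$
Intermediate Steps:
$-2475 - \left(\left(-10\right) 28 - 11\right) = -2475 - \left(-280 - 11\right) = -2475 - -291 = -2475 + 291 = -2184$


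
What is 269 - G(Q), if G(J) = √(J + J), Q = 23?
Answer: 269 - √46 ≈ 262.22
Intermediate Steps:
G(J) = √2*√J (G(J) = √(2*J) = √2*√J)
269 - G(Q) = 269 - √2*√23 = 269 - √46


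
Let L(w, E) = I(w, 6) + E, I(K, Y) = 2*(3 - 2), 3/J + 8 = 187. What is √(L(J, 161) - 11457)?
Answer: I*√11294 ≈ 106.27*I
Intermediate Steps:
J = 3/179 (J = 3/(-8 + 187) = 3/179 ≈ 0.016760)
I(K, Y) = 2 (I(K, Y) = 2*1 = 2)
L(w, E) = 2 + E
√(L(J, 161) - 11457) = √((2 + 161) - 11457) = √(163 - 11457) = √(-11294) = I*√11294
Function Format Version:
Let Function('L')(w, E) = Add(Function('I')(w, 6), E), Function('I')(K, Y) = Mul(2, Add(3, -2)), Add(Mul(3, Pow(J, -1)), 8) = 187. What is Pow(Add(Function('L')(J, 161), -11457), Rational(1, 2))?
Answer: Mul(I, Pow(11294, Rational(1, 2))) ≈ Mul(106.27, I)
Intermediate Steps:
J = Rational(3, 179) (J = Mul(3, Pow(Add(-8, 187), -1)) = Mul(3, Pow(179, -1)) = Mul(3, Rational(1, 179)) = Rational(3, 179) ≈ 0.016760)
Function('I')(K, Y) = 2 (Function('I')(K, Y) = Mul(2, 1) = 2)
Function('L')(w, E) = Add(2, E)
Pow(Add(Function('L')(J, 161), -11457), Rational(1, 2)) = Pow(Add(Add(2, 161), -11457), Rational(1, 2)) = Pow(Add(163, -11457), Rational(1, 2)) = Pow(-11294, Rational(1, 2)) = Mul(I, Pow(11294, Rational(1, 2)))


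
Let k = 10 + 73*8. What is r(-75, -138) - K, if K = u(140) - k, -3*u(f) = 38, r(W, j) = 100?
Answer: 2120/3 ≈ 706.67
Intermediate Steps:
u(f) = -38/3 (u(f) = -⅓*38 = -38/3)
k = 594 (k = 10 + 584 = 594)
K = -1820/3 (K = -38/3 - 1*594 = -38/3 - 594 = -1820/3 ≈ -606.67)
r(-75, -138) - K = 100 - 1*(-1820/3) = 100 + 1820/3 = 2120/3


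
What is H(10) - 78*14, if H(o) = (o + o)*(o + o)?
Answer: -692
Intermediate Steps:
H(o) = 4*o**2 (H(o) = (2*o)*(2*o) = 4*o**2)
H(10) - 78*14 = 4*10**2 - 78*14 = 4*100 - 1092 = 400 - 1092 = -692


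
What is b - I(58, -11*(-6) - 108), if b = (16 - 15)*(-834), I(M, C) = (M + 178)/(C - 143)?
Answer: -154054/185 ≈ -832.72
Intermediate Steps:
I(M, C) = (178 + M)/(-143 + C)
b = -834 (b = 1*(-834) = -834)
b - I(58, -11*(-6) - 108) = -834 - (178 + 58)/(-143 + (-11*(-6) - 108)) = -834 - 236/(-143 + (66 - 108)) = -834 - 236/(-143 - 42) = -834 - 236/(-185) = -834 - (-1)*236/185 = -834 - 1*(-236/185) = -834 + 236/185 = -154054/185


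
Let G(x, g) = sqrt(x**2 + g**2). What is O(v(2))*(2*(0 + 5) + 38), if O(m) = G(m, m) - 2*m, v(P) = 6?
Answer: -576 + 288*sqrt(2) ≈ -168.71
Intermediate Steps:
G(x, g) = sqrt(g**2 + x**2)
O(m) = -2*m + sqrt(2)*sqrt(m**2) (O(m) = sqrt(m**2 + m**2) - 2*m = sqrt(2*m**2) - 2*m = sqrt(2)*sqrt(m**2) - 2*m = -2*m + sqrt(2)*sqrt(m**2))
O(v(2))*(2*(0 + 5) + 38) = (-2*6 + sqrt(2)*sqrt(6**2))*(2*(0 + 5) + 38) = (-12 + sqrt(2)*sqrt(36))*(2*5 + 38) = (-12 + sqrt(2)*6)*(10 + 38) = (-12 + 6*sqrt(2))*48 = -576 + 288*sqrt(2)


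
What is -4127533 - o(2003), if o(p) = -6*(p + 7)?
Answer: -4115473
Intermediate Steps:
o(p) = -42 - 6*p (o(p) = -6*(7 + p) = -42 - 6*p)
-4127533 - o(2003) = -4127533 - (-42 - 6*2003) = -4127533 - (-42 - 12018) = -4127533 - 1*(-12060) = -4127533 + 12060 = -4115473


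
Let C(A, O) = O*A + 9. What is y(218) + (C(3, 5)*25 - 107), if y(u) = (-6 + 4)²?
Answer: 497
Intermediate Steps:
y(u) = 4 (y(u) = (-2)² = 4)
C(A, O) = 9 + A*O (C(A, O) = A*O + 9 = 9 + A*O)
y(218) + (C(3, 5)*25 - 107) = 4 + ((9 + 3*5)*25 - 107) = 4 + ((9 + 15)*25 - 107) = 4 + (24*25 - 107) = 4 + (600 - 107) = 4 + 493 = 497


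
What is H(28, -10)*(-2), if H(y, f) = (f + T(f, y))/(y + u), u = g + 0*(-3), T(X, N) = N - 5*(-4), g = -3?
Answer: -76/25 ≈ -3.0400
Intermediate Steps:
T(X, N) = 20 + N (T(X, N) = N + 20 = 20 + N)
u = -3 (u = -3 + 0*(-3) = -3 + 0 = -3)
H(y, f) = (20 + f + y)/(-3 + y) (H(y, f) = (f + (20 + y))/(y - 3) = (20 + f + y)/(-3 + y))
H(28, -10)*(-2) = ((20 - 10 + 28)/(-3 + 28))*(-2) = (38/25)*(-2) = -76/25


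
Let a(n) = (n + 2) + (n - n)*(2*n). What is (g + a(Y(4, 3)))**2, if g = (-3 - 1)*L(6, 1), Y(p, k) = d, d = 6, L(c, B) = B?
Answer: 16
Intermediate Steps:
Y(p, k) = 6
g = -4 (g = (-3 - 1)*1 = -4*1 = -4)
a(n) = 2 + n (a(n) = (2 + n) + 0*(2*n) = (2 + n) + 0 = 2 + n)
(g + a(Y(4, 3)))**2 = (-4 + (2 + 6))**2 = (-4 + 8)**2 = 4**2 = 16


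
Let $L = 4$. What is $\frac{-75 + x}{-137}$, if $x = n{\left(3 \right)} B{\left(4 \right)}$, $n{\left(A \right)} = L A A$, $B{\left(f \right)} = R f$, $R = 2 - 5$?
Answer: $\frac{507}{137} \approx 3.7007$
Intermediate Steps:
$R = -3$
$B{\left(f \right)} = - 3 f$
$n{\left(A \right)} = 4 A^{2}$ ($n{\left(A \right)} = 4 A A = 4 A^{2}$)
$x = -432$ ($x = 4 \cdot 3^{2} \left(\left(-3\right) 4\right) = 4 \cdot 9 \left(-12\right) = 36 \left(-12\right) = -432$)
$\frac{-75 + x}{-137} = \frac{-75 - 432}{-137} = \left(-507\right) \left(- \frac{1}{137}\right) = \frac{507}{137}$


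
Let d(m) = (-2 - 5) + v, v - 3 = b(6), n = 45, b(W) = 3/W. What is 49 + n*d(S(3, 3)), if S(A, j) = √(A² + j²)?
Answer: -217/2 ≈ -108.50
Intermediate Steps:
v = 7/2 (v = 3 + 3/6 = 3 + 3*(⅙) = 3 + ½ = 7/2 ≈ 3.5000)
d(m) = -7/2 (d(m) = (-2 - 5) + 7/2 = -7 + 7/2 = -7/2)
49 + n*d(S(3, 3)) = 49 + 45*(-7/2) = 49 - 315/2 = -217/2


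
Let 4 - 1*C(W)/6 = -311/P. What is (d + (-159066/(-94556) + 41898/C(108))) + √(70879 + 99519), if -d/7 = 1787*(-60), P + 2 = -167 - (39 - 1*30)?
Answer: 14287893295625/18958478 + √170398 ≈ 7.5405e+5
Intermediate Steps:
P = -178 (P = -2 + (-167 - (39 - 1*30)) = -2 + (-167 - (39 - 30)) = -2 + (-167 - 1*9) = -2 + (-167 - 9) = -2 - 176 = -178)
C(W) = 1203/89 (C(W) = 24 - (-1866)/(-178) = 24 - (-1866)*(-1)/178 = 24 - 6*311/178 = 24 - 933/89 = 1203/89)
d = 750540 (d = -12509*(-60) = -7*(-107220) = 750540)
(d + (-159066/(-94556) + 41898/C(108))) + √(70879 + 99519) = (750540 + (-159066/(-94556) + 41898/(1203/89))) + √(70879 + 99519) = (750540 + (-159066*(-1/94556) + 41898*(89/1203))) + √170398 = (750540 + (79533/47278 + 1242974/401)) + √170398 = (750540 + 58797217505/18958478) + √170398 = 14287893295625/18958478 + √170398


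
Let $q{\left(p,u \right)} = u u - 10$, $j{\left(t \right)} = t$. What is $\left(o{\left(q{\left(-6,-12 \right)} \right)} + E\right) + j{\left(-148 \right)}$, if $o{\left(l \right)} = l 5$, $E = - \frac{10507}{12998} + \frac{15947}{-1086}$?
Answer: $\frac{1787443127}{3528957} \approx 506.51$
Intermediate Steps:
$q{\left(p,u \right)} = -10 + u^{2}$ ($q{\left(p,u \right)} = u^{2} - 10 = -10 + u^{2}$)
$E = - \frac{54672427}{3528957}$ ($E = \left(-10507\right) \frac{1}{12998} + 15947 \left(- \frac{1}{1086}\right) = - \frac{10507}{12998} - \frac{15947}{1086} = - \frac{54672427}{3528957} \approx -15.493$)
$o{\left(l \right)} = 5 l$
$\left(o{\left(q{\left(-6,-12 \right)} \right)} + E\right) + j{\left(-148 \right)} = \left(5 \left(-10 + \left(-12\right)^{2}\right) - \frac{54672427}{3528957}\right) - 148 = \left(5 \left(-10 + 144\right) - \frac{54672427}{3528957}\right) - 148 = \left(5 \cdot 134 - \frac{54672427}{3528957}\right) - 148 = \left(670 - \frac{54672427}{3528957}\right) - 148 = \frac{2309728763}{3528957} - 148 = \frac{1787443127}{3528957}$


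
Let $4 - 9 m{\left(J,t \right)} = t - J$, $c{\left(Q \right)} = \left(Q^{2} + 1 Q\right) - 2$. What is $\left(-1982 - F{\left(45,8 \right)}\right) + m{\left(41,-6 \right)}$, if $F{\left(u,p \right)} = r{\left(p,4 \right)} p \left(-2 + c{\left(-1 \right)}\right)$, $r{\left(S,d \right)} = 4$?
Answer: $- \frac{5545}{3} \approx -1848.3$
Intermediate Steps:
$c{\left(Q \right)} = -2 + Q + Q^{2}$ ($c{\left(Q \right)} = \left(Q^{2} + Q\right) - 2 = \left(Q + Q^{2}\right) - 2 = -2 + Q + Q^{2}$)
$m{\left(J,t \right)} = \frac{4}{9} - \frac{t}{9} + \frac{J}{9}$ ($m{\left(J,t \right)} = \frac{4}{9} - \frac{t - J}{9} = \frac{4}{9} + \left(- \frac{t}{9} + \frac{J}{9}\right) = \frac{4}{9} - \frac{t}{9} + \frac{J}{9}$)
$F{\left(u,p \right)} = - 16 p$ ($F{\left(u,p \right)} = 4 p \left(-2 - \left(3 - 1\right)\right) = 4 p \left(-2 - 2\right) = 4 p \left(-4\right) = - 16 p$)
$\left(-1982 - F{\left(45,8 \right)}\right) + m{\left(41,-6 \right)} = \left(-1982 - \left(-16\right) 8\right) + \left(\frac{4}{9} - - \frac{2}{3} + \frac{1}{9} \cdot 41\right) = \left(-1982 - -128\right) + \left(\frac{4}{9} + \frac{2}{3} + \frac{41}{9}\right) = \left(-1982 + 128\right) + \frac{17}{3} = -1854 + \frac{17}{3} = - \frac{5545}{3}$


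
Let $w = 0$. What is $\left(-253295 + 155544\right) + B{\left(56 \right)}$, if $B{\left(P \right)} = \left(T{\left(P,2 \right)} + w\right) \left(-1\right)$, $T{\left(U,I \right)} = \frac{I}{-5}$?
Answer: $- \frac{488753}{5} \approx -97751.0$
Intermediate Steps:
$T{\left(U,I \right)} = - \frac{I}{5}$ ($T{\left(U,I \right)} = I \left(- \frac{1}{5}\right) = - \frac{I}{5}$)
$B{\left(P \right)} = \frac{2}{5}$ ($B{\left(P \right)} = \left(\left(- \frac{1}{5}\right) 2 + 0\right) \left(-1\right) = \left(- \frac{2}{5} + 0\right) \left(-1\right) = \left(- \frac{2}{5}\right) \left(-1\right) = \frac{2}{5}$)
$\left(-253295 + 155544\right) + B{\left(56 \right)} = \left(-253295 + 155544\right) + \frac{2}{5} = -97751 + \frac{2}{5} = - \frac{488753}{5}$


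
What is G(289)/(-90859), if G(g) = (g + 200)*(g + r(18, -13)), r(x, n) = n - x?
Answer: -2934/2113 ≈ -1.3885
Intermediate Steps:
G(g) = (-31 + g)*(200 + g) (G(g) = (g + 200)*(g + (-13 - 1*18)) = (200 + g)*(g + (-13 - 18)) = (200 + g)*(g - 31) = (200 + g)*(-31 + g) = (-31 + g)*(200 + g))
G(289)/(-90859) = (-6200 + 289² + 169*289)/(-90859) = (-6200 + 83521 + 48841)*(-1/90859) = 126162*(-1/90859) = -2934/2113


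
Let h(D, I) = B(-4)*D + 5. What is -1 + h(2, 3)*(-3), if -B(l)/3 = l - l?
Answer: -16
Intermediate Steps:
B(l) = 0 (B(l) = -3*(l - l) = -3*0 = 0)
h(D, I) = 5 (h(D, I) = 0*D + 5 = 0 + 5 = 5)
-1 + h(2, 3)*(-3) = -1 + 5*(-3) = -1 - 15 = -16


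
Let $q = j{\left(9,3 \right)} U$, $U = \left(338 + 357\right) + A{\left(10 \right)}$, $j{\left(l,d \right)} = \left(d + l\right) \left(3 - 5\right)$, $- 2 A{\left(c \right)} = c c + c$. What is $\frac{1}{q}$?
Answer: $- \frac{1}{15360} \approx -6.5104 \cdot 10^{-5}$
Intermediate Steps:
$A{\left(c \right)} = - \frac{c}{2} - \frac{c^{2}}{2}$ ($A{\left(c \right)} = - \frac{c c + c}{2} = - \frac{c^{2} + c}{2} = - \frac{c + c^{2}}{2} = - \frac{c}{2} - \frac{c^{2}}{2}$)
$j{\left(l,d \right)} = - 2 d - 2 l$ ($j{\left(l,d \right)} = \left(d + l\right) \left(-2\right) = - 2 d - 2 l$)
$U = 640$ ($U = \left(338 + 357\right) - 5 \left(1 + 10\right) = 695 - 5 \cdot 11 = 695 - 55 = 640$)
$q = -15360$ ($q = \left(\left(-2\right) 3 - 18\right) 640 = \left(-6 - 18\right) 640 = \left(-24\right) 640 = -15360$)
$\frac{1}{q} = \frac{1}{-15360} = - \frac{1}{15360}$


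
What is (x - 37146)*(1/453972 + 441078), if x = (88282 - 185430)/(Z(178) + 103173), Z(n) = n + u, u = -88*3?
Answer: -383390583331710283225/23399305782 ≈ -1.6385e+10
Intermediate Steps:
u = -264
Z(n) = -264 + n (Z(n) = n - 264 = -264 + n)
x = -97148/103087 (x = (88282 - 185430)/((-264 + 178) + 103173) = -97148/(-86 + 103173) = -97148/103087 ≈ -0.94239)
(x - 37146)*(1/453972 + 441078) = (-97148/103087 - 37146)*(1/453972 + 441078) = -3829366850*(1/453972 + 441078)/103087 = -3829366850/103087*200237061817/453972 = -383390583331710283225/23399305782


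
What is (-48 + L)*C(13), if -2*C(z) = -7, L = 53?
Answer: 35/2 ≈ 17.500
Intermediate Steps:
C(z) = 7/2 (C(z) = -1/2*(-7) = 7/2)
(-48 + L)*C(13) = (-48 + 53)*(7/2) = 5*(7/2) = 35/2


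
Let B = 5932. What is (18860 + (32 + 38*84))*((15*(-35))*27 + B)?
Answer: -182038412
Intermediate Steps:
(18860 + (32 + 38*84))*((15*(-35))*27 + B) = (18860 + (32 + 38*84))*((15*(-35))*27 + 5932) = (18860 + (32 + 3192))*(-525*27 + 5932) = (18860 + 3224)*(-14175 + 5932) = 22084*(-8243) = -182038412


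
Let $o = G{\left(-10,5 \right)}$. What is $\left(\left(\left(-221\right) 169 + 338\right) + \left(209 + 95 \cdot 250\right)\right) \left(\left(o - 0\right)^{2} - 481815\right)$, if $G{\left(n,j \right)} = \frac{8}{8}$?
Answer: $6288636328$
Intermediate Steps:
$G{\left(n,j \right)} = 1$ ($G{\left(n,j \right)} = 8 \cdot \frac{1}{8} = 1$)
$o = 1$
$\left(\left(\left(-221\right) 169 + 338\right) + \left(209 + 95 \cdot 250\right)\right) \left(\left(o - 0\right)^{2} - 481815\right) = \left(\left(\left(-221\right) 169 + 338\right) + \left(209 + 95 \cdot 250\right)\right) \left(\left(1 - 0\right)^{2} - 481815\right) = \left(\left(-37349 + 338\right) + \left(209 + 23750\right)\right) \left(\left(1 + 0\right)^{2} - 481815\right) = \left(-37011 + 23959\right) \left(1^{2} - 481815\right) = - 13052 \left(1 - 481815\right) = \left(-13052\right) \left(-481814\right) = 6288636328$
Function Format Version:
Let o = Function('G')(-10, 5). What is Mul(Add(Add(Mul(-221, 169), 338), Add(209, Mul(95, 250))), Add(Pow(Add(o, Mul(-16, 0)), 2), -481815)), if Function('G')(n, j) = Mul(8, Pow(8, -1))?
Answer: 6288636328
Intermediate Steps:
Function('G')(n, j) = 1 (Function('G')(n, j) = Mul(8, Rational(1, 8)) = 1)
o = 1
Mul(Add(Add(Mul(-221, 169), 338), Add(209, Mul(95, 250))), Add(Pow(Add(o, Mul(-16, 0)), 2), -481815)) = Mul(Add(Add(Mul(-221, 169), 338), Add(209, Mul(95, 250))), Add(Pow(Add(1, Mul(-16, 0)), 2), -481815)) = Mul(Add(Add(-37349, 338), Add(209, 23750)), Add(Pow(Add(1, 0), 2), -481815)) = Mul(Add(-37011, 23959), Add(Pow(1, 2), -481815)) = Mul(-13052, Add(1, -481815)) = Mul(-13052, -481814) = 6288636328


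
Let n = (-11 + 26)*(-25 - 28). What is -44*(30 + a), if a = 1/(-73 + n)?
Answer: -286429/217 ≈ -1319.9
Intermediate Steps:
n = -795 (n = 15*(-53) = -795)
a = -1/868 (a = 1/(-73 - 795) = 1/(-868) = -1/868 ≈ -0.0011521)
-44*(30 + a) = -44*(30 - 1/868) = -44*26039/868 = -286429/217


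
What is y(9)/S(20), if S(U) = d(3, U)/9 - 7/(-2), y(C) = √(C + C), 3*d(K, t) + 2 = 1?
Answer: 162*√2/187 ≈ 1.2251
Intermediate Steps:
d(K, t) = -⅓ (d(K, t) = -⅔ + (⅓)*1 = -⅔ + ⅓ = -⅓)
y(C) = √2*√C (y(C) = √(2*C) = √2*√C)
S(U) = 187/54 (S(U) = -⅓/9 - 7/(-2) = -⅓*⅑ - 7*(-½) = -1/27 + 7/2 = 187/54)
y(9)/S(20) = (√2*√9)/(187/54) = (√2*3)*(54/187) = (3*√2)*(54/187) = 162*√2/187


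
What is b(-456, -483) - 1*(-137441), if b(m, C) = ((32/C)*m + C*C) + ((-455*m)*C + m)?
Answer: -16074648262/161 ≈ -9.9843e+7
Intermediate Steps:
b(m, C) = m + C**2 - 455*C*m + 32*m/C (b(m, C) = (32*m/C + C**2) + (-455*C*m + m) = (C**2 + 32*m/C) + (m - 455*C*m) = m + C**2 - 455*C*m + 32*m/C)
b(-456, -483) - 1*(-137441) = (-456 + (-483)**2 - 455*(-483)*(-456) + 32*(-456)/(-483)) - 1*(-137441) = (-456 + 233289 - 100212840 + 32*(-456)*(-1/483)) + 137441 = (-456 + 233289 - 100212840 + 4864/161) + 137441 = -16096776263/161 + 137441 = -16074648262/161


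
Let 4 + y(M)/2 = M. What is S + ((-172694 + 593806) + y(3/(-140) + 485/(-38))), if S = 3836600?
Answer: 5662712313/1330 ≈ 4.2577e+6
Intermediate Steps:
y(M) = -8 + 2*M
S + ((-172694 + 593806) + y(3/(-140) + 485/(-38))) = 3836600 + ((-172694 + 593806) + (-8 + 2*(3/(-140) + 485/(-38)))) = 3836600 + (421112 + (-8 + 2*(3*(-1/140) + 485*(-1/38)))) = 3836600 + (421112 + (-8 + 2*(-3/140 - 485/38))) = 3836600 + (421112 + (-8 + 2*(-34007/2660))) = 3836600 + (421112 + (-8 - 34007/1330)) = 3836600 + (421112 - 44647/1330) = 3836600 + 560034313/1330 = 5662712313/1330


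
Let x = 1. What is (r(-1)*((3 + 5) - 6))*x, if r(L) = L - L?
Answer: 0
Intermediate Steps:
r(L) = 0
(r(-1)*((3 + 5) - 6))*x = (0*((3 + 5) - 6))*1 = (0*(8 - 6))*1 = (0*2)*1 = 0*1 = 0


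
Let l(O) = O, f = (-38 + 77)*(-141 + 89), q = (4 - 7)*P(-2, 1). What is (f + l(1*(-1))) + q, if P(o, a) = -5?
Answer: -2014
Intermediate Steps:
q = 15 (q = (4 - 7)*(-5) = -3*(-5) = 15)
f = -2028 (f = 39*(-52) = -2028)
(f + l(1*(-1))) + q = (-2028 + 1*(-1)) + 15 = (-2028 - 1) + 15 = -2029 + 15 = -2014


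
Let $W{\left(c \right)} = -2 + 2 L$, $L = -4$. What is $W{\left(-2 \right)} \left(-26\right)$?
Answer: $260$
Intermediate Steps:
$W{\left(c \right)} = -10$ ($W{\left(c \right)} = -2 + 2 \left(-4\right) = -2 - 8 = -10$)
$W{\left(-2 \right)} \left(-26\right) = \left(-10\right) \left(-26\right) = 260$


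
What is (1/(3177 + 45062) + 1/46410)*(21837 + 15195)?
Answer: 584173628/373128665 ≈ 1.5656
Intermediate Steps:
(1/(3177 + 45062) + 1/46410)*(21837 + 15195) = (1/48239 + 1/46410)*37032 = (94649/2238771990)*37032 = 584173628/373128665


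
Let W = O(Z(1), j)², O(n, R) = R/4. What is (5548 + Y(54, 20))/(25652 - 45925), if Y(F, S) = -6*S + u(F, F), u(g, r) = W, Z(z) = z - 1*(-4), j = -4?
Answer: -5429/20273 ≈ -0.26779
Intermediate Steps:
Z(z) = 4 + z (Z(z) = z + 4 = 4 + z)
O(n, R) = R/4 (O(n, R) = R*(¼) = R/4)
W = 1 (W = ((¼)*(-4))² = (-1)² = 1)
u(g, r) = 1
Y(F, S) = 1 - 6*S (Y(F, S) = -6*S + 1 = 1 - 6*S)
(5548 + Y(54, 20))/(25652 - 45925) = (5548 + (1 - 6*20))/(25652 - 45925) = (5548 + (1 - 120))/(-20273) = (5548 - 119)*(-1/20273) = 5429*(-1/20273) = -5429/20273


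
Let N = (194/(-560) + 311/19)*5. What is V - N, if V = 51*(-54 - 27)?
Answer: -4480621/1064 ≈ -4211.1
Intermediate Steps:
V = -4131 (V = 51*(-81) = -4131)
N = 85237/1064 (N = (194*(-1/560) + 311*(1/19))*5 = (-97/280 + 311/19)*5 = (85237/5320)*5 = 85237/1064 ≈ 80.110)
V - N = -4131 - 1*85237/1064 = -4131 - 85237/1064 = -4480621/1064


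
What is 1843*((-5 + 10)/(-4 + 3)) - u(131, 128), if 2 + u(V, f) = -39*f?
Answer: -4221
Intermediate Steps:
u(V, f) = -2 - 39*f
1843*((-5 + 10)/(-4 + 3)) - u(131, 128) = 1843*((-5 + 10)/(-4 + 3)) - (-2 - 39*128) = 1843*(5/(-1)) - (-2 - 4992) = 1843*(5*(-1)) - 1*(-4994) = 1843*(-5) + 4994 = -9215 + 4994 = -4221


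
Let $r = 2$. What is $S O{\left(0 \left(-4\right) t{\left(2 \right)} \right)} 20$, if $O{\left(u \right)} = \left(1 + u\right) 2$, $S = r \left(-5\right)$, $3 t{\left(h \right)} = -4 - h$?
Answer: $-400$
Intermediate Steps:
$t{\left(h \right)} = - \frac{4}{3} - \frac{h}{3}$ ($t{\left(h \right)} = \frac{-4 - h}{3} = - \frac{4}{3} - \frac{h}{3}$)
$S = -10$ ($S = 2 \left(-5\right) = -10$)
$O{\left(u \right)} = 2 + 2 u$
$S O{\left(0 \left(-4\right) t{\left(2 \right)} \right)} 20 = - 10 \left(2 + 2 \cdot 0 \left(-4\right) \left(- \frac{4}{3} - \frac{2}{3}\right)\right) 20 = - 10 \left(2 + 2 \cdot 0 \left(- \frac{4}{3} - \frac{2}{3}\right)\right) 20 = - 10 \left(2 + 2 \cdot 0 \left(-2\right)\right) 20 = - 10 \left(2 + 2 \cdot 0\right) 20 = - 10 \left(2 + 0\right) 20 = \left(-10\right) 2 \cdot 20 = \left(-20\right) 20 = -400$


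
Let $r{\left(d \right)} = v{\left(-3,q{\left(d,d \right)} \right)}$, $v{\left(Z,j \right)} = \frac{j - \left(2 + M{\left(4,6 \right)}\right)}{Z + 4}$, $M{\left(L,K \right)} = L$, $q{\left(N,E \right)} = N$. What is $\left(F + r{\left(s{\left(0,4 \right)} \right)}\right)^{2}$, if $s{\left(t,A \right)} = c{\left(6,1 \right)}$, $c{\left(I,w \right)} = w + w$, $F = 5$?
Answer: $1$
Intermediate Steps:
$c{\left(I,w \right)} = 2 w$
$s{\left(t,A \right)} = 2$ ($s{\left(t,A \right)} = 2 \cdot 1 = 2$)
$v{\left(Z,j \right)} = \frac{-6 + j}{4 + Z}$ ($v{\left(Z,j \right)} = \frac{j - 6}{Z + 4} = \frac{j - 6}{4 + Z} = \frac{-6 + j}{4 + Z}$)
$r{\left(d \right)} = -6 + d$ ($r{\left(d \right)} = \frac{-6 + d}{4 - 3} = \frac{-6 + d}{1} = 1 \left(-6 + d\right) = -6 + d$)
$\left(F + r{\left(s{\left(0,4 \right)} \right)}\right)^{2} = \left(5 + \left(-6 + 2\right)\right)^{2} = \left(5 - 4\right)^{2} = 1^{2} = 1$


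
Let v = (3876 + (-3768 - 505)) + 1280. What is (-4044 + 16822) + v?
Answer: 13661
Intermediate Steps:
v = 883 (v = (3876 - 4273) + 1280 = -397 + 1280 = 883)
(-4044 + 16822) + v = (-4044 + 16822) + 883 = 12778 + 883 = 13661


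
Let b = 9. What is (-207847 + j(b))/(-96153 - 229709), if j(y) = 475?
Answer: 103686/162931 ≈ 0.63638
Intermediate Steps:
(-207847 + j(b))/(-96153 - 229709) = (-207847 + 475)/(-96153 - 229709) = -207372/(-325862) = -207372*(-1/325862) = 103686/162931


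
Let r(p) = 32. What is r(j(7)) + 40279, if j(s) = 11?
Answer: 40311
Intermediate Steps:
r(j(7)) + 40279 = 32 + 40279 = 40311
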